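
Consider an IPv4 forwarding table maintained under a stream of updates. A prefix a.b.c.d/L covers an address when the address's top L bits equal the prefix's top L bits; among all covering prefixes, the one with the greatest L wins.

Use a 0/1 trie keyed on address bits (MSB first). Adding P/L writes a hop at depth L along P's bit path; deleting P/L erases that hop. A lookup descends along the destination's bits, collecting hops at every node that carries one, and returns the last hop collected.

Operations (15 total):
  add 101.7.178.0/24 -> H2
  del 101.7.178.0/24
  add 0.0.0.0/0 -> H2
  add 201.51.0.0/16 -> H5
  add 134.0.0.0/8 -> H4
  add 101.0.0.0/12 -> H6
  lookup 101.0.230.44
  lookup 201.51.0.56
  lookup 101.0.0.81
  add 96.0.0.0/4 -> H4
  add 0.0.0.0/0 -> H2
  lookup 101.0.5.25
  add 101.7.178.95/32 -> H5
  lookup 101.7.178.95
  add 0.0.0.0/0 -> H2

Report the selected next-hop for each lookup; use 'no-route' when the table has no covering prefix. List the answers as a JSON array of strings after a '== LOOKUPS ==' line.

Process each operation:
  add 101.7.178.0/24 -> H2 at depth 24
  del 101.7.178.0/24 (clear depth 24)
  add 0.0.0.0/0 -> H2 at depth 0
  add 201.51.0.0/16 -> H5 at depth 16
  add 134.0.0.0/8 -> H4 at depth 8
  add 101.0.0.0/12 -> H6 at depth 12
  ? 101.0.230.44  path d0:H2→d1:-→d2:-→d3:-→d4:-→d5:-→d6:-→d7:-→d8:-→d9:-→d10:-→d11:-→d12:H6→d13:-  best=H6
  ? 201.51.0.56  path d0:H2→d1:-→d2:-→d3:-→d4:-→d5:-→d6:-→d7:-→d8:-→d9:-→d10:-→d11:-→d12:-→d13:-→d14:-→d15:-→d16:H5  best=H5
  ? 101.0.0.81  path d0:H2→d1:-→d2:-→d3:-→d4:-→d5:-→d6:-→d7:-→d8:-→d9:-→d10:-→d11:-→d12:H6→d13:-  best=H6
  add 96.0.0.0/4 -> H4 at depth 4
  add 0.0.0.0/0 -> H2 at depth 0
  ? 101.0.5.25  path d0:H2→d1:-→d2:-→d3:-→d4:H4→d5:-→d6:-→d7:-→d8:-→d9:-→d10:-→d11:-→d12:H6→d13:-  best=H6
  add 101.7.178.95/32 -> H5 at depth 32
  ? 101.7.178.95  path d0:H2→d1:-→d2:-→d3:-→d4:H4→d5:-→d6:-→d7:-→d8:-→d9:-→d10:-→d11:-→d12:H6→d13:-→d14:-→d15:-→d16:-→d17:-→d18:-→d19:-→d20:-→d21:-→d22:-→d23:-→d24:-→d25:-→d26:-→d27:-→d28:-→d29:-→d30:-→d31:-→d32:H5  best=H5
  add 0.0.0.0/0 -> H2 at depth 0

== LOOKUPS ==
["H6","H5","H6","H6","H5"]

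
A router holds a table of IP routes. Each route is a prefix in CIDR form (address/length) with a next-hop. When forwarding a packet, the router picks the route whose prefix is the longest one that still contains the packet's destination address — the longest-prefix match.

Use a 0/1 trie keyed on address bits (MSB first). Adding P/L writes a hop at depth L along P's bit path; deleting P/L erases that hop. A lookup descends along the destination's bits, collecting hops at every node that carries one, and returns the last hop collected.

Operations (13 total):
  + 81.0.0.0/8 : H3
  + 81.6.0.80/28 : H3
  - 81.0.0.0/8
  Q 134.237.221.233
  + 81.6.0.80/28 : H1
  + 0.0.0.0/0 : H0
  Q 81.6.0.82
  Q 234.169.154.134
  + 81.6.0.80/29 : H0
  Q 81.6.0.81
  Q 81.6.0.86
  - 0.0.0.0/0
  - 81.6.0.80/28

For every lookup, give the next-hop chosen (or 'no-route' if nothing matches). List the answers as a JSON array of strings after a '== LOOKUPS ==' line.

Trace:
  add 81.0.0.0/8 -> H3 at depth 8
  add 81.6.0.80/28 -> H3 at depth 28
  del 81.0.0.0/8 (clear depth 8)
  ? 134.237.221.233  path d0:-  best=no-route
  add 81.6.0.80/28 -> H1 at depth 28
  add 0.0.0.0/0 -> H0 at depth 0
  ? 81.6.0.82  path d0:H0→d1:-→d2:-→d3:-→d4:-→d5:-→d6:-→d7:-→d8:-→d9:-→d10:-→d11:-→d12:-→d13:-→d14:-→d15:-→d16:-→d17:-→d18:-→d19:-→d20:-→d21:-→d22:-→d23:-→d24:-→d25:-→d26:-→d27:-→d28:H1  best=H1
  ? 234.169.154.134  path d0:H0  best=H0
  add 81.6.0.80/29 -> H0 at depth 29
  ? 81.6.0.81  path d0:H0→d1:-→d2:-→d3:-→d4:-→d5:-→d6:-→d7:-→d8:-→d9:-→d10:-→d11:-→d12:-→d13:-→d14:-→d15:-→d16:-→d17:-→d18:-→d19:-→d20:-→d21:-→d22:-→d23:-→d24:-→d25:-→d26:-→d27:-→d28:H1→d29:H0  best=H0
  ? 81.6.0.86  path d0:H0→d1:-→d2:-→d3:-→d4:-→d5:-→d6:-→d7:-→d8:-→d9:-→d10:-→d11:-→d12:-→d13:-→d14:-→d15:-→d16:-→d17:-→d18:-→d19:-→d20:-→d21:-→d22:-→d23:-→d24:-→d25:-→d26:-→d27:-→d28:H1→d29:H0  best=H0
  del 0.0.0.0/0 (clear depth 0)
  del 81.6.0.80/28 (clear depth 28)

== LOOKUPS ==
["no-route","H1","H0","H0","H0"]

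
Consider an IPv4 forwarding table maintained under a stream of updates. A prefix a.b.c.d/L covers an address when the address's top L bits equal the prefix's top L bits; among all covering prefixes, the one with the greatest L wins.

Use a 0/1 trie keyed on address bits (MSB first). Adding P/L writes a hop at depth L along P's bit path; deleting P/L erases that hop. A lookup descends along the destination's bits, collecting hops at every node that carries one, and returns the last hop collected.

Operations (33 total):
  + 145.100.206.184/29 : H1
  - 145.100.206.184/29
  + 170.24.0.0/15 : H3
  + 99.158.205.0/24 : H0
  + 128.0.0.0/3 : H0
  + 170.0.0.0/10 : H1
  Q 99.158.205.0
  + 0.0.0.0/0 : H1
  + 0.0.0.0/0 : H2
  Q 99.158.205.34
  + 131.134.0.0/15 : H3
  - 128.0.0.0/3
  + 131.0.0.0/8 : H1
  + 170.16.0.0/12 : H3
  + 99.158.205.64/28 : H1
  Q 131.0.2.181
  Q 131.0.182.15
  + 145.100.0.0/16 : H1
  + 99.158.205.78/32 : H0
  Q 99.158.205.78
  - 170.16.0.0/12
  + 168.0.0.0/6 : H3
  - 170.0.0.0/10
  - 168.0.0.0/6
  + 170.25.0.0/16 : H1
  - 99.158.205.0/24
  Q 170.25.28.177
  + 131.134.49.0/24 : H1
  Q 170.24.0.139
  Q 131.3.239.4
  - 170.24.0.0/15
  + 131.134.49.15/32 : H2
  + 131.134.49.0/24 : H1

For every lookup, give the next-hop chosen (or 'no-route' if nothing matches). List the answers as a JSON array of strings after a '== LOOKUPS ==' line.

Process each operation:
  + 145.100.206.184/29 (H1) depth=29
  - 145.100.206.184/29 clear@29
  + 170.24.0.0/15 (H3) depth=15
  + 99.158.205.0/24 (H0) depth=24
  + 128.0.0.0/3 (H0) depth=3
  + 170.0.0.0/10 (H1) depth=10
  lookup 99.158.205.0: bits 011000111001111011001101 walk d0:-→d1:-→d2:-→d3:-→d4:-→d5:-→d6:-→d7:-→d8:-→d9:-→d10:-→d11:-→d12:-→d13:-→d14:-→d15:-→d16:-→d17:-→d18:-→d19:-→d20:-→d21:-→d22:-→d23:-→d24:H0 -> H0
  + 0.0.0.0/0 (H1) depth=0
  + 0.0.0.0/0 (H2) depth=0
  lookup 99.158.205.34: bits 011000111001111011001101 walk d0:H2→d1:-→d2:-→d3:-→d4:-→d5:-→d6:-→d7:-→d8:-→d9:-→d10:-→d11:-→d12:-→d13:-→d14:-→d15:-→d16:-→d17:-→d18:-→d19:-→d20:-→d21:-→d22:-→d23:-→d24:H0 -> H0
  + 131.134.0.0/15 (H3) depth=15
  - 128.0.0.0/3 clear@3
  + 131.0.0.0/8 (H1) depth=8
  + 170.16.0.0/12 (H3) depth=12
  + 99.158.205.64/28 (H1) depth=28
  lookup 131.0.2.181: bits 10000011 walk d0:H2→d1:-→d2:-→d3:-→d4:-→d5:-→d6:-→d7:-→d8:H1 -> H1
  lookup 131.0.182.15: bits 10000011 walk d0:H2→d1:-→d2:-→d3:-→d4:-→d5:-→d6:-→d7:-→d8:H1 -> H1
  + 145.100.0.0/16 (H1) depth=16
  + 99.158.205.78/32 (H0) depth=32
  lookup 99.158.205.78: bits 01100011100111101100110101001110 walk d0:H2→d1:-→d2:-→d3:-→d4:-→d5:-→d6:-→d7:-→d8:-→d9:-→d10:-→d11:-→d12:-→d13:-→d14:-→d15:-→d16:-→d17:-→d18:-→d19:-→d20:-→d21:-→d22:-→d23:-→d24:H0→d25:-→d26:-→d27:-→d28:H1→d29:-→d30:-→d31:-→d32:H0 -> H0
  - 170.16.0.0/12 clear@12
  + 168.0.0.0/6 (H3) depth=6
  - 170.0.0.0/10 clear@10
  - 168.0.0.0/6 clear@6
  + 170.25.0.0/16 (H1) depth=16
  - 99.158.205.0/24 clear@24
  lookup 170.25.28.177: bits 1010101000011001 walk d0:H2→d1:-→d2:-→d3:-→d4:-→d5:-→d6:-→d7:-→d8:-→d9:-→d10:-→d11:-→d12:-→d13:-→d14:-→d15:H3→d16:H1 -> H1
  + 131.134.49.0/24 (H1) depth=24
  lookup 170.24.0.139: bits 101010100001100 walk d0:H2→d1:-→d2:-→d3:-→d4:-→d5:-→d6:-→d7:-→d8:-→d9:-→d10:-→d11:-→d12:-→d13:-→d14:-→d15:H3 -> H3
  lookup 131.3.239.4: bits 10000011 walk d0:H2→d1:-→d2:-→d3:-→d4:-→d5:-→d6:-→d7:-→d8:H1 -> H1
  - 170.24.0.0/15 clear@15
  + 131.134.49.15/32 (H2) depth=32
  + 131.134.49.0/24 (H1) depth=24

== LOOKUPS ==
["H0","H0","H1","H1","H0","H1","H3","H1"]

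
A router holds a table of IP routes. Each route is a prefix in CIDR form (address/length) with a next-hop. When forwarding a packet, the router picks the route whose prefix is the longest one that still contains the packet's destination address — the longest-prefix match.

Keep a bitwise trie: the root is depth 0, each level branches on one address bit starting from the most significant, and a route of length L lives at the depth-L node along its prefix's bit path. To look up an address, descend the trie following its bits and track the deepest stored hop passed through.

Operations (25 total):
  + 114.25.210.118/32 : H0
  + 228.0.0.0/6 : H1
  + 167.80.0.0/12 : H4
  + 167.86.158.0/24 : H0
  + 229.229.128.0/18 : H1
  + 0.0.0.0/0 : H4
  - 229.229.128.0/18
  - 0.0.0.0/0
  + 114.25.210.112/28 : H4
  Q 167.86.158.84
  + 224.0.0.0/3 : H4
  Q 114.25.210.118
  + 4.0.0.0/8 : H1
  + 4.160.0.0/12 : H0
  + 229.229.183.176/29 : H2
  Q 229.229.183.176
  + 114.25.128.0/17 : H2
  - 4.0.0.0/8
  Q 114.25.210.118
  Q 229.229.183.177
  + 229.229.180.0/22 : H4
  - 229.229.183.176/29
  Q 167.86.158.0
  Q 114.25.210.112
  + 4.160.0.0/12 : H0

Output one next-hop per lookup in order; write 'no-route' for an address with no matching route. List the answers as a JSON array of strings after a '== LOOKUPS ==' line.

Trace:
  + 114.25.210.118/32 (H0) depth=32
  + 228.0.0.0/6 (H1) depth=6
  + 167.80.0.0/12 (H4) depth=12
  + 167.86.158.0/24 (H0) depth=24
  + 229.229.128.0/18 (H1) depth=18
  + 0.0.0.0/0 (H4) depth=0
  del 229.229.128.0/18 (clear depth 18)
  del 0.0.0.0/0 (clear depth 0)
  + 114.25.210.112/28 (H4) depth=28
  lookup 167.86.158.84: bits 101001110101011010011110 walk d0:-→d1:-→d2:-→d3:-→d4:-→d5:-→d6:-→d7:-→d8:-→d9:-→d10:-→d11:-→d12:H4→d13:-→d14:-→d15:-→d16:-→d17:-→d18:-→d19:-→d20:-→d21:-→d22:-→d23:-→d24:H0 -> H0
  + 224.0.0.0/3 (H4) depth=3
  lookup 114.25.210.118: bits 01110010000110011101001001110110 walk d0:-→d1:-→d2:-→d3:-→d4:-→d5:-→d6:-→d7:-→d8:-→d9:-→d10:-→d11:-→d12:-→d13:-→d14:-→d15:-→d16:-→d17:-→d18:-→d19:-→d20:-→d21:-→d22:-→d23:-→d24:-→d25:-→d26:-→d27:-→d28:H4→d29:-→d30:-→d31:-→d32:H0 -> H0
  + 4.0.0.0/8 (H1) depth=8
  + 4.160.0.0/12 (H0) depth=12
  + 229.229.183.176/29 (H2) depth=29
  lookup 229.229.183.176: bits 11100101111001011011011110110 walk d0:-→d1:-→d2:-→d3:H4→d4:-→d5:-→d6:H1→d7:-→d8:-→d9:-→d10:-→d11:-→d12:-→d13:-→d14:-→d15:-→d16:-→d17:-→d18:-→d19:-→d20:-→d21:-→d22:-→d23:-→d24:-→d25:-→d26:-→d27:-→d28:-→d29:H2 -> H2
  + 114.25.128.0/17 (H2) depth=17
  del 4.0.0.0/8 (clear depth 8)
  lookup 114.25.210.118: bits 01110010000110011101001001110110 walk d0:-→d1:-→d2:-→d3:-→d4:-→d5:-→d6:-→d7:-→d8:-→d9:-→d10:-→d11:-→d12:-→d13:-→d14:-→d15:-→d16:-→d17:H2→d18:-→d19:-→d20:-→d21:-→d22:-→d23:-→d24:-→d25:-→d26:-→d27:-→d28:H4→d29:-→d30:-→d31:-→d32:H0 -> H0
  lookup 229.229.183.177: bits 11100101111001011011011110110 walk d0:-→d1:-→d2:-→d3:H4→d4:-→d5:-→d6:H1→d7:-→d8:-→d9:-→d10:-→d11:-→d12:-→d13:-→d14:-→d15:-→d16:-→d17:-→d18:-→d19:-→d20:-→d21:-→d22:-→d23:-→d24:-→d25:-→d26:-→d27:-→d28:-→d29:H2 -> H2
  + 229.229.180.0/22 (H4) depth=22
  del 229.229.183.176/29 (clear depth 29)
  lookup 167.86.158.0: bits 101001110101011010011110 walk d0:-→d1:-→d2:-→d3:-→d4:-→d5:-→d6:-→d7:-→d8:-→d9:-→d10:-→d11:-→d12:H4→d13:-→d14:-→d15:-→d16:-→d17:-→d18:-→d19:-→d20:-→d21:-→d22:-→d23:-→d24:H0 -> H0
  lookup 114.25.210.112: bits 01110010000110011101001001110 walk d0:-→d1:-→d2:-→d3:-→d4:-→d5:-→d6:-→d7:-→d8:-→d9:-→d10:-→d11:-→d12:-→d13:-→d14:-→d15:-→d16:-→d17:H2→d18:-→d19:-→d20:-→d21:-→d22:-→d23:-→d24:-→d25:-→d26:-→d27:-→d28:H4→d29:- -> H4
  + 4.160.0.0/12 (H0) depth=12

== LOOKUPS ==
["H0","H0","H2","H0","H2","H0","H4"]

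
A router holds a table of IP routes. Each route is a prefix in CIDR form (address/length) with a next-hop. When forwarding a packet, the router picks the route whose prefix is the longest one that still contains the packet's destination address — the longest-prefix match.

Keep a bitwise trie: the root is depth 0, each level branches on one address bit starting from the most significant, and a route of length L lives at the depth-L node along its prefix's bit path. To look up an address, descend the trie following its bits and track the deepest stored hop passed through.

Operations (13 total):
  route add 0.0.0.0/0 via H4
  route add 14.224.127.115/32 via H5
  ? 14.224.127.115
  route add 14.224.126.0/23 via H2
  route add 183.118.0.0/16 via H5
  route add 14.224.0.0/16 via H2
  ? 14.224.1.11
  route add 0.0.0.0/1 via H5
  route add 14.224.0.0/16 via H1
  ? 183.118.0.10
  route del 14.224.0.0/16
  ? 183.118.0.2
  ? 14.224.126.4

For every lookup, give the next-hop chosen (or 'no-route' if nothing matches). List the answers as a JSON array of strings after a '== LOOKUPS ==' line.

Process each operation:
  add 0.0.0.0/0 -> H4 at depth 0
  add 14.224.127.115/32 -> H5 at depth 32
  ? 14.224.127.115  path d0:H4→d1:-→d2:-→d3:-→d4:-→d5:-→d6:-→d7:-→d8:-→d9:-→d10:-→d11:-→d12:-→d13:-→d14:-→d15:-→d16:-→d17:-→d18:-→d19:-→d20:-→d21:-→d22:-→d23:-→d24:-→d25:-→d26:-→d27:-→d28:-→d29:-→d30:-→d31:-→d32:H5  best=H5
  add 14.224.126.0/23 -> H2 at depth 23
  add 183.118.0.0/16 -> H5 at depth 16
  add 14.224.0.0/16 -> H2 at depth 16
  ? 14.224.1.11  path d0:H4→d1:-→d2:-→d3:-→d4:-→d5:-→d6:-→d7:-→d8:-→d9:-→d10:-→d11:-→d12:-→d13:-→d14:-→d15:-→d16:H2→d17:-  best=H2
  add 0.0.0.0/1 -> H5 at depth 1
  add 14.224.0.0/16 -> H1 at depth 16
  ? 183.118.0.10  path d0:H4→d1:-→d2:-→d3:-→d4:-→d5:-→d6:-→d7:-→d8:-→d9:-→d10:-→d11:-→d12:-→d13:-→d14:-→d15:-→d16:H5  best=H5
  - 14.224.0.0/16 clear@16
  ? 183.118.0.2  path d0:H4→d1:-→d2:-→d3:-→d4:-→d5:-→d6:-→d7:-→d8:-→d9:-→d10:-→d11:-→d12:-→d13:-→d14:-→d15:-→d16:H5  best=H5
  ? 14.224.126.4  path d0:H4→d1:H5→d2:-→d3:-→d4:-→d5:-→d6:-→d7:-→d8:-→d9:-→d10:-→d11:-→d12:-→d13:-→d14:-→d15:-→d16:-→d17:-→d18:-→d19:-→d20:-→d21:-→d22:-→d23:H2  best=H2

== LOOKUPS ==
["H5","H2","H5","H5","H2"]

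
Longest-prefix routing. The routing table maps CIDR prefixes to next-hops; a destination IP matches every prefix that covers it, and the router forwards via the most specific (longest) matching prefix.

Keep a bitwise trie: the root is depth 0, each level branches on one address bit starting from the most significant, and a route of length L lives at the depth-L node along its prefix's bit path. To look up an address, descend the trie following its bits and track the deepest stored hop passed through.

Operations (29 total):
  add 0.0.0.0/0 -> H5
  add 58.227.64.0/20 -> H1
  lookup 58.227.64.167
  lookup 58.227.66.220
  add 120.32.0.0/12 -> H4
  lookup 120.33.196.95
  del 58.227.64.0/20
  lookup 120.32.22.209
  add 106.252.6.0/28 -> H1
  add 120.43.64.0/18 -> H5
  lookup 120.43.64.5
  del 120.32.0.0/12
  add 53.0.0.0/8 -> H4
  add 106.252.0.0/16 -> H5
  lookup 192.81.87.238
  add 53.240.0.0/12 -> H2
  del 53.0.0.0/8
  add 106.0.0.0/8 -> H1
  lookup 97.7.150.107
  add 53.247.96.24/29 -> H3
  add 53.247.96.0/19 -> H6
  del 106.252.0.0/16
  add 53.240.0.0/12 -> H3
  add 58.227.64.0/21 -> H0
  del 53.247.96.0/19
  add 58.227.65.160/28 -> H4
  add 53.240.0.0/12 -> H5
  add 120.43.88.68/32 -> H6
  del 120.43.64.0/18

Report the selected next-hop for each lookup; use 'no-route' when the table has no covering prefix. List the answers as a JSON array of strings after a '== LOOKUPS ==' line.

Process each operation:
  add 0.0.0.0/0 -> H5 at depth 0
  add 58.227.64.0/20 -> H1 at depth 20
  ? 58.227.64.167  path d0:H5→d1:-→d2:-→d3:-→d4:-→d5:-→d6:-→d7:-→d8:-→d9:-→d10:-→d11:-→d12:-→d13:-→d14:-→d15:-→d16:-→d17:-→d18:-→d19:-→d20:H1  best=H1
  ? 58.227.66.220  path d0:H5→d1:-→d2:-→d3:-→d4:-→d5:-→d6:-→d7:-→d8:-→d9:-→d10:-→d11:-→d12:-→d13:-→d14:-→d15:-→d16:-→d17:-→d18:-→d19:-→d20:H1  best=H1
  add 120.32.0.0/12 -> H4 at depth 12
  ? 120.33.196.95  path d0:H5→d1:-→d2:-→d3:-→d4:-→d5:-→d6:-→d7:-→d8:-→d9:-→d10:-→d11:-→d12:H4  best=H4
  del 58.227.64.0/20 (clear depth 20)
  ? 120.32.22.209  path d0:H5→d1:-→d2:-→d3:-→d4:-→d5:-→d6:-→d7:-→d8:-→d9:-→d10:-→d11:-→d12:H4  best=H4
  add 106.252.6.0/28 -> H1 at depth 28
  add 120.43.64.0/18 -> H5 at depth 18
  ? 120.43.64.5  path d0:H5→d1:-→d2:-→d3:-→d4:-→d5:-→d6:-→d7:-→d8:-→d9:-→d10:-→d11:-→d12:H4→d13:-→d14:-→d15:-→d16:-→d17:-→d18:H5  best=H5
  del 120.32.0.0/12 (clear depth 12)
  add 53.0.0.0/8 -> H4 at depth 8
  add 106.252.0.0/16 -> H5 at depth 16
  ? 192.81.87.238  path d0:H5  best=H5
  add 53.240.0.0/12 -> H2 at depth 12
  del 53.0.0.0/8 (clear depth 8)
  add 106.0.0.0/8 -> H1 at depth 8
  ? 97.7.150.107  path d0:H5→d1:-→d2:-→d3:-→d4:-  best=H5
  add 53.247.96.24/29 -> H3 at depth 29
  add 53.247.96.0/19 -> H6 at depth 19
  del 106.252.0.0/16 (clear depth 16)
  add 53.240.0.0/12 -> H3 at depth 12
  add 58.227.64.0/21 -> H0 at depth 21
  del 53.247.96.0/19 (clear depth 19)
  add 58.227.65.160/28 -> H4 at depth 28
  add 53.240.0.0/12 -> H5 at depth 12
  add 120.43.88.68/32 -> H6 at depth 32
  del 120.43.64.0/18 (clear depth 18)

== LOOKUPS ==
["H1","H1","H4","H4","H5","H5","H5"]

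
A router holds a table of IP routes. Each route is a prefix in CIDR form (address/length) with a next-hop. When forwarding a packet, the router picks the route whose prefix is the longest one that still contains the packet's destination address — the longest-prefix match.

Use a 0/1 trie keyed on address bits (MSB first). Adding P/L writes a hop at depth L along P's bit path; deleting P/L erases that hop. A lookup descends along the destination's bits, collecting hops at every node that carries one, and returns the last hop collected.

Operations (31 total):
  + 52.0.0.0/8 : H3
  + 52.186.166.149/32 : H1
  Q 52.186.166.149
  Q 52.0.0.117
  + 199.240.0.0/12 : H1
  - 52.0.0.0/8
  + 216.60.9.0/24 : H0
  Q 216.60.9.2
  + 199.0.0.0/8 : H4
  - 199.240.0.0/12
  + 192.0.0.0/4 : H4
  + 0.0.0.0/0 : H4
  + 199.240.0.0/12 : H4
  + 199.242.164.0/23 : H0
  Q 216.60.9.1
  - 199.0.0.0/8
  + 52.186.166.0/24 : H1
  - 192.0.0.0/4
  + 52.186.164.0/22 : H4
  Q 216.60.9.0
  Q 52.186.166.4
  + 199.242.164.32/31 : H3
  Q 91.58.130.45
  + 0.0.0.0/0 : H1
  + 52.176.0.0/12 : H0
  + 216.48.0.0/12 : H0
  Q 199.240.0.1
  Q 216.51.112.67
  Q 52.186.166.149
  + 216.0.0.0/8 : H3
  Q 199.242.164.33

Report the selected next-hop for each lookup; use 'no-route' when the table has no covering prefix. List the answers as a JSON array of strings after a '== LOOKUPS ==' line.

Apply in order:
  + 52.0.0.0/8 (H3) depth=8
  + 52.186.166.149/32 (H1) depth=32
  Q 52.186.166.149: descend 00110100101110101010011010010101 ; hops seen [H3,H1] ; pick H1
  Q 52.0.0.117: descend 00110100 ; hops seen [H3] ; pick H3
  + 199.240.0.0/12 (H1) depth=12
  del 52.0.0.0/8 (clear depth 8)
  + 216.60.9.0/24 (H0) depth=24
  Q 216.60.9.2: descend 110110000011110000001001 ; hops seen [H0] ; pick H0
  + 199.0.0.0/8 (H4) depth=8
  del 199.240.0.0/12 (clear depth 12)
  + 192.0.0.0/4 (H4) depth=4
  + 0.0.0.0/0 (H4) depth=0
  + 199.240.0.0/12 (H4) depth=12
  + 199.242.164.0/23 (H0) depth=23
  Q 216.60.9.1: descend 110110000011110000001001 ; hops seen [H4,H0] ; pick H0
  del 199.0.0.0/8 (clear depth 8)
  + 52.186.166.0/24 (H1) depth=24
  del 192.0.0.0/4 (clear depth 4)
  + 52.186.164.0/22 (H4) depth=22
  Q 216.60.9.0: descend 110110000011110000001001 ; hops seen [H4,H0] ; pick H0
  Q 52.186.166.4: descend 001101001011101010100110 ; hops seen [H4,H4,H1] ; pick H1
  + 199.242.164.32/31 (H3) depth=31
  Q 91.58.130.45: descend 0 ; hops seen [H4] ; pick H4
  + 0.0.0.0/0 (H1) depth=0
  + 52.176.0.0/12 (H0) depth=12
  + 216.48.0.0/12 (H0) depth=12
  Q 199.240.0.1: descend 11000111111100 ; hops seen [H1,H4] ; pick H4
  Q 216.51.112.67: descend 110110000011 ; hops seen [H1,H0] ; pick H0
  Q 52.186.166.149: descend 00110100101110101010011010010101 ; hops seen [H1,H0,H4,H1,H1] ; pick H1
  + 216.0.0.0/8 (H3) depth=8
  Q 199.242.164.33: descend 1100011111110010101001000010000 ; hops seen [H1,H4,H0,H3] ; pick H3

== LOOKUPS ==
["H1","H3","H0","H0","H0","H1","H4","H4","H0","H1","H3"]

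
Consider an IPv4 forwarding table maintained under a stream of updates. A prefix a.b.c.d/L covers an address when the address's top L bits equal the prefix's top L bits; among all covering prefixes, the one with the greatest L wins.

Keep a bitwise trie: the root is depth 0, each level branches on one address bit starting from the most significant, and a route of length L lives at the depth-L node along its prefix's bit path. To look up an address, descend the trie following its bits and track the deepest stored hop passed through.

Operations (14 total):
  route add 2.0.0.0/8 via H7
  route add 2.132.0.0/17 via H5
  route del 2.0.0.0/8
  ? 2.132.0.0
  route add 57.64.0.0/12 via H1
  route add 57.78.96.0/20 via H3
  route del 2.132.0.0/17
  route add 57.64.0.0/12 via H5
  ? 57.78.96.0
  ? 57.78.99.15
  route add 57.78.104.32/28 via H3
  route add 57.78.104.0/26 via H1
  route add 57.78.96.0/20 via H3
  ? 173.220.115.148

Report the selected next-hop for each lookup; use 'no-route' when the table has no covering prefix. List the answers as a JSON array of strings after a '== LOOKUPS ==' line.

Apply in order:
  add 2.0.0.0/8 -> H7 at depth 8
  add 2.132.0.0/17 -> H5 at depth 17
  del 2.0.0.0/8 (clear depth 8)
  Q 2.132.0.0: descend 00000010100001000 ; hops seen [H5] ; pick H5
  add 57.64.0.0/12 -> H1 at depth 12
  add 57.78.96.0/20 -> H3 at depth 20
  del 2.132.0.0/17 (clear depth 17)
  add 57.64.0.0/12 -> H5 at depth 12
  Q 57.78.96.0: descend 00111001010011100110 ; hops seen [H5,H3] ; pick H3
  Q 57.78.99.15: descend 00111001010011100110 ; hops seen [H5,H3] ; pick H3
  add 57.78.104.32/28 -> H3 at depth 28
  add 57.78.104.0/26 -> H1 at depth 26
  add 57.78.96.0/20 -> H3 at depth 20
  Q 173.220.115.148: descend ε ; hops seen [∅] ; pick no-route

== LOOKUPS ==
["H5","H3","H3","no-route"]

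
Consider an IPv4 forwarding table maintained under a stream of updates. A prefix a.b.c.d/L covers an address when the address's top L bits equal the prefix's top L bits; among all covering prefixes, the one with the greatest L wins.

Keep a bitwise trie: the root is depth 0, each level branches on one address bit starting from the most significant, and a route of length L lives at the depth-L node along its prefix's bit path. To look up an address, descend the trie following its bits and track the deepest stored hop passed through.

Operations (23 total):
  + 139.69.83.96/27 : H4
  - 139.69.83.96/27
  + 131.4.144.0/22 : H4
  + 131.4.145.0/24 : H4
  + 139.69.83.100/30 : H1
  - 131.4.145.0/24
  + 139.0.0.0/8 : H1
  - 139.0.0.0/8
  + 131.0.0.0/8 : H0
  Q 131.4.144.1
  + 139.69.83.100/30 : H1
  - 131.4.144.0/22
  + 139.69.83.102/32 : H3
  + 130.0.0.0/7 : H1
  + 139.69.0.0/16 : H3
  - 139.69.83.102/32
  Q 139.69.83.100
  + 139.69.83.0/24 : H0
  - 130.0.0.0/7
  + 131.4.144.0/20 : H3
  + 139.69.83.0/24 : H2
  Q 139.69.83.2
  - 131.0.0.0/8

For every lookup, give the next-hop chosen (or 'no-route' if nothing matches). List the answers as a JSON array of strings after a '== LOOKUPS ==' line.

Process each operation:
  + 139.69.83.96/27 (H4) depth=27
  - 139.69.83.96/27 clear@27
  + 131.4.144.0/22 (H4) depth=22
  + 131.4.145.0/24 (H4) depth=24
  + 139.69.83.100/30 (H1) depth=30
  - 131.4.145.0/24 clear@24
  + 139.0.0.0/8 (H1) depth=8
  - 139.0.0.0/8 clear@8
  + 131.0.0.0/8 (H0) depth=8
  lookup 131.4.144.1: bits 10000011000001001001000 walk d0:-→d1:-→d2:-→d3:-→d4:-→d5:-→d6:-→d7:-→d8:H0→d9:-→d10:-→d11:-→d12:-→d13:-→d14:-→d15:-→d16:-→d17:-→d18:-→d19:-→d20:-→d21:-→d22:H4→d23:- -> H4
  + 139.69.83.100/30 (H1) depth=30
  - 131.4.144.0/22 clear@22
  + 139.69.83.102/32 (H3) depth=32
  + 130.0.0.0/7 (H1) depth=7
  + 139.69.0.0/16 (H3) depth=16
  - 139.69.83.102/32 clear@32
  lookup 139.69.83.100: bits 100010110100010101010011011001 walk d0:-→d1:-→d2:-→d3:-→d4:-→d5:-→d6:-→d7:-→d8:-→d9:-→d10:-→d11:-→d12:-→d13:-→d14:-→d15:-→d16:H3→d17:-→d18:-→d19:-→d20:-→d21:-→d22:-→d23:-→d24:-→d25:-→d26:-→d27:-→d28:-→d29:-→d30:H1 -> H1
  + 139.69.83.0/24 (H0) depth=24
  - 130.0.0.0/7 clear@7
  + 131.4.144.0/20 (H3) depth=20
  + 139.69.83.0/24 (H2) depth=24
  lookup 139.69.83.2: bits 1000101101000101010100110 walk d0:-→d1:-→d2:-→d3:-→d4:-→d5:-→d6:-→d7:-→d8:-→d9:-→d10:-→d11:-→d12:-→d13:-→d14:-→d15:-→d16:H3→d17:-→d18:-→d19:-→d20:-→d21:-→d22:-→d23:-→d24:H2→d25:- -> H2
  - 131.0.0.0/8 clear@8

== LOOKUPS ==
["H4","H1","H2"]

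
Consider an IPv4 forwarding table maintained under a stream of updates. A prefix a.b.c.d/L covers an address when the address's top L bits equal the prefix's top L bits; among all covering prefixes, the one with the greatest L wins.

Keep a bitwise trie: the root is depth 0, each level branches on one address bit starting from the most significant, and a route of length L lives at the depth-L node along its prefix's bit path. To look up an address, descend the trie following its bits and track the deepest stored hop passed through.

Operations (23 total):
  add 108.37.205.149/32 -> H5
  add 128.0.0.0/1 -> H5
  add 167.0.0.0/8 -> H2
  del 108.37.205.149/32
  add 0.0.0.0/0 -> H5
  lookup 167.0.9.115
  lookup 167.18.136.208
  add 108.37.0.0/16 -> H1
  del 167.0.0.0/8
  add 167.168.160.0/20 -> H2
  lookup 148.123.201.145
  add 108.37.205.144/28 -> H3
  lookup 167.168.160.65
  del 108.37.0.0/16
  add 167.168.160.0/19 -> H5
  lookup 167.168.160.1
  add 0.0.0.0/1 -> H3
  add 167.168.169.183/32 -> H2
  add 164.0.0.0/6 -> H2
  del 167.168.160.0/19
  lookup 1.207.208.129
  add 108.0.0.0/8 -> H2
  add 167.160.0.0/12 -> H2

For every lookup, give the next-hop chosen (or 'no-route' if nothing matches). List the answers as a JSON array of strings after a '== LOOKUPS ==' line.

Trace:
  add 108.37.205.149/32 -> H5 at depth 32
  add 128.0.0.0/1 -> H5 at depth 1
  add 167.0.0.0/8 -> H2 at depth 8
  del 108.37.205.149/32 (clear depth 32)
  add 0.0.0.0/0 -> H5 at depth 0
  lookup 167.0.9.115: bits 10100111 walk d0:H5→d1:H5→d2:-→d3:-→d4:-→d5:-→d6:-→d7:-→d8:H2 -> H2
  lookup 167.18.136.208: bits 10100111 walk d0:H5→d1:H5→d2:-→d3:-→d4:-→d5:-→d6:-→d7:-→d8:H2 -> H2
  add 108.37.0.0/16 -> H1 at depth 16
  del 167.0.0.0/8 (clear depth 8)
  add 167.168.160.0/20 -> H2 at depth 20
  lookup 148.123.201.145: bits 10 walk d0:H5→d1:H5→d2:- -> H5
  add 108.37.205.144/28 -> H3 at depth 28
  lookup 167.168.160.65: bits 10100111101010001010 walk d0:H5→d1:H5→d2:-→d3:-→d4:-→d5:-→d6:-→d7:-→d8:-→d9:-→d10:-→d11:-→d12:-→d13:-→d14:-→d15:-→d16:-→d17:-→d18:-→d19:-→d20:H2 -> H2
  del 108.37.0.0/16 (clear depth 16)
  add 167.168.160.0/19 -> H5 at depth 19
  lookup 167.168.160.1: bits 10100111101010001010 walk d0:H5→d1:H5→d2:-→d3:-→d4:-→d5:-→d6:-→d7:-→d8:-→d9:-→d10:-→d11:-→d12:-→d13:-→d14:-→d15:-→d16:-→d17:-→d18:-→d19:H5→d20:H2 -> H2
  add 0.0.0.0/1 -> H3 at depth 1
  add 167.168.169.183/32 -> H2 at depth 32
  add 164.0.0.0/6 -> H2 at depth 6
  del 167.168.160.0/19 (clear depth 19)
  lookup 1.207.208.129: bits 0 walk d0:H5→d1:H3 -> H3
  add 108.0.0.0/8 -> H2 at depth 8
  add 167.160.0.0/12 -> H2 at depth 12

== LOOKUPS ==
["H2","H2","H5","H2","H2","H3"]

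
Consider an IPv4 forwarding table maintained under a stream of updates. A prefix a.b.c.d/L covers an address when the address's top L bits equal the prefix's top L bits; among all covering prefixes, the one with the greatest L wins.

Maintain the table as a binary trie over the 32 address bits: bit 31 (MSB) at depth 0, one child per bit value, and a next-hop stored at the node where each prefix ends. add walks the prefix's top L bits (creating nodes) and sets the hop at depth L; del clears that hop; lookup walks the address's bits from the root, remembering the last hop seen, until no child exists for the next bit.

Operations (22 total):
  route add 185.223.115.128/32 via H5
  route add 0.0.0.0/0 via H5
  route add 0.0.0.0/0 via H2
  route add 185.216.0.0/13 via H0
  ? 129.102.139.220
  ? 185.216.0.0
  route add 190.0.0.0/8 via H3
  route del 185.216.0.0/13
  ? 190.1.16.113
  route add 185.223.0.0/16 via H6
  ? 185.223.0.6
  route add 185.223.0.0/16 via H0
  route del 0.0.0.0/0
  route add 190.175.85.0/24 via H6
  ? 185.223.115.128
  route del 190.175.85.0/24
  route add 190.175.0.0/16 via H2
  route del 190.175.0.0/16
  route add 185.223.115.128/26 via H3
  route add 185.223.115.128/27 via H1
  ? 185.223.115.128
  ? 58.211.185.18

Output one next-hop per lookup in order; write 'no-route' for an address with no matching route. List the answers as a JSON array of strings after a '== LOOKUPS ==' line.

Process each operation:
  + 185.223.115.128/32 (H5) depth=32
  + 0.0.0.0/0 (H5) depth=0
  + 0.0.0.0/0 (H2) depth=0
  + 185.216.0.0/13 (H0) depth=13
  Q 129.102.139.220: descend 10 ; hops seen [H2] ; pick H2
  Q 185.216.0.0: descend 1011100111011 ; hops seen [H2,H0] ; pick H0
  + 190.0.0.0/8 (H3) depth=8
  del 185.216.0.0/13 (clear depth 13)
  Q 190.1.16.113: descend 10111110 ; hops seen [H2,H3] ; pick H3
  + 185.223.0.0/16 (H6) depth=16
  Q 185.223.0.6: descend 10111001110111110 ; hops seen [H2,H6] ; pick H6
  + 185.223.0.0/16 (H0) depth=16
  del 0.0.0.0/0 (clear depth 0)
  + 190.175.85.0/24 (H6) depth=24
  Q 185.223.115.128: descend 10111001110111110111001110000000 ; hops seen [H0,H5] ; pick H5
  del 190.175.85.0/24 (clear depth 24)
  + 190.175.0.0/16 (H2) depth=16
  del 190.175.0.0/16 (clear depth 16)
  + 185.223.115.128/26 (H3) depth=26
  + 185.223.115.128/27 (H1) depth=27
  Q 185.223.115.128: descend 10111001110111110111001110000000 ; hops seen [H0,H3,H1,H5] ; pick H5
  Q 58.211.185.18: descend ε ; hops seen [∅] ; pick no-route

== LOOKUPS ==
["H2","H0","H3","H6","H5","H5","no-route"]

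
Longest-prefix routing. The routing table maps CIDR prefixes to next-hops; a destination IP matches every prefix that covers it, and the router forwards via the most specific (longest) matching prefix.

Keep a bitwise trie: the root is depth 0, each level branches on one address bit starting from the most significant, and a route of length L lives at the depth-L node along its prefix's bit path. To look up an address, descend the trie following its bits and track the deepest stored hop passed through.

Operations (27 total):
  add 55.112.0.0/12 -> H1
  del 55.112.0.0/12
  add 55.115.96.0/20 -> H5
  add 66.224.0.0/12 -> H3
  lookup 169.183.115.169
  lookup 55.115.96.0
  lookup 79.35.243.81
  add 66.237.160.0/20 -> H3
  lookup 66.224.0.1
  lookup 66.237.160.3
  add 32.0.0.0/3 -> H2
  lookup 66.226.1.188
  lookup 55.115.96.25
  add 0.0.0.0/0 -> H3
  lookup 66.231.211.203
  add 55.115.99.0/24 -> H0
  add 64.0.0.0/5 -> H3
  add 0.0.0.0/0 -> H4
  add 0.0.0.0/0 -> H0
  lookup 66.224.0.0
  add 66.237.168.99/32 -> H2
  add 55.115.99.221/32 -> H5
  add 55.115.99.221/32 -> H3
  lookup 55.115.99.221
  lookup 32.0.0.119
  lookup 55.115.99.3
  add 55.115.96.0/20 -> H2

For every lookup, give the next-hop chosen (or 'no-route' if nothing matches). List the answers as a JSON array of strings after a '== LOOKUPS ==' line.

Trace:
  add 55.112.0.0/12 -> H1 at depth 12
  del 55.112.0.0/12 (clear depth 12)
  add 55.115.96.0/20 -> H5 at depth 20
  add 66.224.0.0/12 -> H3 at depth 12
  ? 169.183.115.169  path d0:-  best=no-route
  ? 55.115.96.0  path d0:-→d1:-→d2:-→d3:-→d4:-→d5:-→d6:-→d7:-→d8:-→d9:-→d10:-→d11:-→d12:-→d13:-→d14:-→d15:-→d16:-→d17:-→d18:-→d19:-→d20:H5  best=H5
  ? 79.35.243.81  path d0:-→d1:-→d2:-→d3:-→d4:-  best=no-route
  add 66.237.160.0/20 -> H3 at depth 20
  ? 66.224.0.1  path d0:-→d1:-→d2:-→d3:-→d4:-→d5:-→d6:-→d7:-→d8:-→d9:-→d10:-→d11:-→d12:H3  best=H3
  ? 66.237.160.3  path d0:-→d1:-→d2:-→d3:-→d4:-→d5:-→d6:-→d7:-→d8:-→d9:-→d10:-→d11:-→d12:H3→d13:-→d14:-→d15:-→d16:-→d17:-→d18:-→d19:-→d20:H3  best=H3
  add 32.0.0.0/3 -> H2 at depth 3
  ? 66.226.1.188  path d0:-→d1:-→d2:-→d3:-→d4:-→d5:-→d6:-→d7:-→d8:-→d9:-→d10:-→d11:-→d12:H3  best=H3
  ? 55.115.96.25  path d0:-→d1:-→d2:-→d3:H2→d4:-→d5:-→d6:-→d7:-→d8:-→d9:-→d10:-→d11:-→d12:-→d13:-→d14:-→d15:-→d16:-→d17:-→d18:-→d19:-→d20:H5  best=H5
  add 0.0.0.0/0 -> H3 at depth 0
  ? 66.231.211.203  path d0:H3→d1:-→d2:-→d3:-→d4:-→d5:-→d6:-→d7:-→d8:-→d9:-→d10:-→d11:-→d12:H3  best=H3
  add 55.115.99.0/24 -> H0 at depth 24
  add 64.0.0.0/5 -> H3 at depth 5
  add 0.0.0.0/0 -> H4 at depth 0
  add 0.0.0.0/0 -> H0 at depth 0
  ? 66.224.0.0  path d0:H0→d1:-→d2:-→d3:-→d4:-→d5:H3→d6:-→d7:-→d8:-→d9:-→d10:-→d11:-→d12:H3  best=H3
  add 66.237.168.99/32 -> H2 at depth 32
  add 55.115.99.221/32 -> H5 at depth 32
  add 55.115.99.221/32 -> H3 at depth 32
  ? 55.115.99.221  path d0:H0→d1:-→d2:-→d3:H2→d4:-→d5:-→d6:-→d7:-→d8:-→d9:-→d10:-→d11:-→d12:-→d13:-→d14:-→d15:-→d16:-→d17:-→d18:-→d19:-→d20:H5→d21:-→d22:-→d23:-→d24:H0→d25:-→d26:-→d27:-→d28:-→d29:-→d30:-→d31:-→d32:H3  best=H3
  ? 32.0.0.119  path d0:H0→d1:-→d2:-→d3:H2  best=H2
  ? 55.115.99.3  path d0:H0→d1:-→d2:-→d3:H2→d4:-→d5:-→d6:-→d7:-→d8:-→d9:-→d10:-→d11:-→d12:-→d13:-→d14:-→d15:-→d16:-→d17:-→d18:-→d19:-→d20:H5→d21:-→d22:-→d23:-→d24:H0  best=H0
  add 55.115.96.0/20 -> H2 at depth 20

== LOOKUPS ==
["no-route","H5","no-route","H3","H3","H3","H5","H3","H3","H3","H2","H0"]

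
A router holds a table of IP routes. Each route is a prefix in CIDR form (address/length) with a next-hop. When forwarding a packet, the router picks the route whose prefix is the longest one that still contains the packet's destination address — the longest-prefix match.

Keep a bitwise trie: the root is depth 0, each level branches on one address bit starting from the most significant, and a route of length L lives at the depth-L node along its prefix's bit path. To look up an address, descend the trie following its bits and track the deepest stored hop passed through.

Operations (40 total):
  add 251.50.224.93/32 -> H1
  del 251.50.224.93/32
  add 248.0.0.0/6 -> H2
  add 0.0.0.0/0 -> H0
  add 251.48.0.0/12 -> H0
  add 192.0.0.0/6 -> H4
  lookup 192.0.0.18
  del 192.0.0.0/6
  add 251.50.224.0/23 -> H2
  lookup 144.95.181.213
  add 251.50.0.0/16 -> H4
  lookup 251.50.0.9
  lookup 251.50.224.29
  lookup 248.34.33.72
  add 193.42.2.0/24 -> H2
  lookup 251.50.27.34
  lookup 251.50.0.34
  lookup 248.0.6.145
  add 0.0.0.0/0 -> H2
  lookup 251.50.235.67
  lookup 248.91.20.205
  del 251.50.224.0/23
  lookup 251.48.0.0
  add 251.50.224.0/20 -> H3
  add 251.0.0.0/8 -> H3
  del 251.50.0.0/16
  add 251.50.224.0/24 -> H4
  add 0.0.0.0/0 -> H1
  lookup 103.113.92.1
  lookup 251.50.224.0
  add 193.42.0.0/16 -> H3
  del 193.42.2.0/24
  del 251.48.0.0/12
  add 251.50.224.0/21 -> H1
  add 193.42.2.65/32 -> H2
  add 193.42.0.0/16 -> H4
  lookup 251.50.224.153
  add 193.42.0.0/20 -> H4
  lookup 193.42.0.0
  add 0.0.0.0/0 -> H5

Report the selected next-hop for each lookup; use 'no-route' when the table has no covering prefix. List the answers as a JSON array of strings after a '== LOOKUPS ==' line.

Apply in order:
  + 251.50.224.93/32 (H1) depth=32
  del 251.50.224.93/32 (clear depth 32)
  + 248.0.0.0/6 (H2) depth=6
  + 0.0.0.0/0 (H0) depth=0
  + 251.48.0.0/12 (H0) depth=12
  + 192.0.0.0/6 (H4) depth=6
  Q 192.0.0.18: descend 110000 ; hops seen [H0,H4] ; pick H4
  del 192.0.0.0/6 (clear depth 6)
  + 251.50.224.0/23 (H2) depth=23
  Q 144.95.181.213: descend 1 ; hops seen [H0] ; pick H0
  + 251.50.0.0/16 (H4) depth=16
  Q 251.50.0.9: descend 1111101100110010 ; hops seen [H0,H2,H0,H4] ; pick H4
  Q 251.50.224.29: descend 1111101100110010111000000 ; hops seen [H0,H2,H0,H4,H2] ; pick H2
  Q 248.34.33.72: descend 111110 ; hops seen [H0,H2] ; pick H2
  + 193.42.2.0/24 (H2) depth=24
  Q 251.50.27.34: descend 1111101100110010 ; hops seen [H0,H2,H0,H4] ; pick H4
  Q 251.50.0.34: descend 1111101100110010 ; hops seen [H0,H2,H0,H4] ; pick H4
  Q 248.0.6.145: descend 111110 ; hops seen [H0,H2] ; pick H2
  + 0.0.0.0/0 (H2) depth=0
  Q 251.50.235.67: descend 11111011001100101110 ; hops seen [H2,H2,H0,H4] ; pick H4
  Q 248.91.20.205: descend 111110 ; hops seen [H2,H2] ; pick H2
  del 251.50.224.0/23 (clear depth 23)
  Q 251.48.0.0: descend 11111011001100 ; hops seen [H2,H2,H0] ; pick H0
  + 251.50.224.0/20 (H3) depth=20
  + 251.0.0.0/8 (H3) depth=8
  del 251.50.0.0/16 (clear depth 16)
  + 251.50.224.0/24 (H4) depth=24
  + 0.0.0.0/0 (H1) depth=0
  Q 103.113.92.1: descend ε ; hops seen [H1] ; pick H1
  Q 251.50.224.0: descend 1111101100110010111000000 ; hops seen [H1,H2,H3,H0,H3,H4] ; pick H4
  + 193.42.0.0/16 (H3) depth=16
  del 193.42.2.0/24 (clear depth 24)
  del 251.48.0.0/12 (clear depth 12)
  + 251.50.224.0/21 (H1) depth=21
  + 193.42.2.65/32 (H2) depth=32
  + 193.42.0.0/16 (H4) depth=16
  Q 251.50.224.153: descend 111110110011001011100000 ; hops seen [H1,H2,H3,H3,H1,H4] ; pick H4
  + 193.42.0.0/20 (H4) depth=20
  Q 193.42.0.0: descend 1100000100101010000000 ; hops seen [H1,H4,H4] ; pick H4
  + 0.0.0.0/0 (H5) depth=0

== LOOKUPS ==
["H4","H0","H4","H2","H2","H4","H4","H2","H4","H2","H0","H1","H4","H4","H4"]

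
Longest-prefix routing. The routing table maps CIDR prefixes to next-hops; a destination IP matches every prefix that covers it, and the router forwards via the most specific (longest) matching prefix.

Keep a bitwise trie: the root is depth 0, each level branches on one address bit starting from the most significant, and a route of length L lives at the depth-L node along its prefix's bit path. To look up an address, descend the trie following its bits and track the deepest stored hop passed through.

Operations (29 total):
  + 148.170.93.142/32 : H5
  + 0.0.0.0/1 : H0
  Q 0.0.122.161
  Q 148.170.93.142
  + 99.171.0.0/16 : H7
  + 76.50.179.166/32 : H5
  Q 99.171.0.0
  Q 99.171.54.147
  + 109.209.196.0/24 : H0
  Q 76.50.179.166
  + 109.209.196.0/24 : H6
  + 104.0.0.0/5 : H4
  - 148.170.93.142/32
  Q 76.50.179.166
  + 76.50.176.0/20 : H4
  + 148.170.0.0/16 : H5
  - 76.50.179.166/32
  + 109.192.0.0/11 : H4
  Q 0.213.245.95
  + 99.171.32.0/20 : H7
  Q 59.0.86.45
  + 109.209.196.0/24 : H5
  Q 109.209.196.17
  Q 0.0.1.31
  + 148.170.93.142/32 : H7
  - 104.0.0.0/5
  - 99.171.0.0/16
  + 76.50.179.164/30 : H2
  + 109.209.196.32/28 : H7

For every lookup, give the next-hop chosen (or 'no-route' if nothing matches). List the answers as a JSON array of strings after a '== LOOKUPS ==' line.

Process each operation:
  + 148.170.93.142/32 (H5) depth=32
  + 0.0.0.0/1 (H0) depth=1
  Q 0.0.122.161: descend 0 ; hops seen [H0] ; pick H0
  Q 148.170.93.142: descend 10010100101010100101110110001110 ; hops seen [H5] ; pick H5
  + 99.171.0.0/16 (H7) depth=16
  + 76.50.179.166/32 (H5) depth=32
  Q 99.171.0.0: descend 0110001110101011 ; hops seen [H0,H7] ; pick H7
  Q 99.171.54.147: descend 0110001110101011 ; hops seen [H0,H7] ; pick H7
  + 109.209.196.0/24 (H0) depth=24
  Q 76.50.179.166: descend 01001100001100101011001110100110 ; hops seen [H0,H5] ; pick H5
  + 109.209.196.0/24 (H6) depth=24
  + 104.0.0.0/5 (H4) depth=5
  del 148.170.93.142/32 (clear depth 32)
  Q 76.50.179.166: descend 01001100001100101011001110100110 ; hops seen [H0,H5] ; pick H5
  + 76.50.176.0/20 (H4) depth=20
  + 148.170.0.0/16 (H5) depth=16
  del 76.50.179.166/32 (clear depth 32)
  + 109.192.0.0/11 (H4) depth=11
  Q 0.213.245.95: descend 0 ; hops seen [H0] ; pick H0
  + 99.171.32.0/20 (H7) depth=20
  Q 59.0.86.45: descend 0 ; hops seen [H0] ; pick H0
  + 109.209.196.0/24 (H5) depth=24
  Q 109.209.196.17: descend 011011011101000111000100 ; hops seen [H0,H4,H4,H5] ; pick H5
  Q 0.0.1.31: descend 0 ; hops seen [H0] ; pick H0
  + 148.170.93.142/32 (H7) depth=32
  del 104.0.0.0/5 (clear depth 5)
  del 99.171.0.0/16 (clear depth 16)
  + 76.50.179.164/30 (H2) depth=30
  + 109.209.196.32/28 (H7) depth=28

== LOOKUPS ==
["H0","H5","H7","H7","H5","H5","H0","H0","H5","H0"]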